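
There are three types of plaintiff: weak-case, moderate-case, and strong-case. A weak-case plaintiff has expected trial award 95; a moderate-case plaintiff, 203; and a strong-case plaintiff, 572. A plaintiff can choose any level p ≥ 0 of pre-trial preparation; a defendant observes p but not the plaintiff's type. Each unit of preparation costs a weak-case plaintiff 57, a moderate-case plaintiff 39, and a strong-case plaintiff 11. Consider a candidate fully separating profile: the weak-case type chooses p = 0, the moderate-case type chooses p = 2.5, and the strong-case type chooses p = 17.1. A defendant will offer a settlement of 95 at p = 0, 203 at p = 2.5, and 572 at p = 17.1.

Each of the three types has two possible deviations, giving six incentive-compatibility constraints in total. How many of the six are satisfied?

6

Strong-case (own payoff 572 − 11×17.1 = 383.9): to p=0 gives 95 → no gain ✓; to p=2.5 gives 203 − 11×2.5 = 175.5 → no gain ✓.
Moderate-case (own payoff 203 − 39×2.5 = 105.5): to p=0 gives 95 → no gain ✓; to p=17.1 gives 572 − 39×17.1 = -94.9 → no gain ✓.
Weak-case (own payoff 95): to p=2.5 gives 203 − 57×2.5 = 60.5 → no gain ✓; to p=17.1 gives 572 − 57×17.1 = -402.7 → no gain ✓.
6 of the 6 constraints hold; this profile is a separating equilibrium.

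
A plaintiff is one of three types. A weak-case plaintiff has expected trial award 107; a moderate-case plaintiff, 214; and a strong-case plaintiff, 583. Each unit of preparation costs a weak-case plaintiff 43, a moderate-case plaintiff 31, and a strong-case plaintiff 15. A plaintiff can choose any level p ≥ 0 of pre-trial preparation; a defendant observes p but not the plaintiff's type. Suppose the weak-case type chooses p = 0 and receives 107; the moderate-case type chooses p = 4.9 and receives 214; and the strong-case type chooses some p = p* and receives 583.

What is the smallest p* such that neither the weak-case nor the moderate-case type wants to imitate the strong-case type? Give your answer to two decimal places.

16.80

Moderate-case type (on-path payoff 214 − 31×4.9 = 62.1) won't mimic when 62.1 ≥ 583 − 31·p*, i.e. p* ≥ 16.80.
Weak-case type (on-path payoff 107) won't mimic when 107 ≥ 583 − 43·p*, i.e. p* ≥ 11.07.
Both must hold, so p* = max(11.07, 16.80) = 16.80. The moderate-case type's constraint binds.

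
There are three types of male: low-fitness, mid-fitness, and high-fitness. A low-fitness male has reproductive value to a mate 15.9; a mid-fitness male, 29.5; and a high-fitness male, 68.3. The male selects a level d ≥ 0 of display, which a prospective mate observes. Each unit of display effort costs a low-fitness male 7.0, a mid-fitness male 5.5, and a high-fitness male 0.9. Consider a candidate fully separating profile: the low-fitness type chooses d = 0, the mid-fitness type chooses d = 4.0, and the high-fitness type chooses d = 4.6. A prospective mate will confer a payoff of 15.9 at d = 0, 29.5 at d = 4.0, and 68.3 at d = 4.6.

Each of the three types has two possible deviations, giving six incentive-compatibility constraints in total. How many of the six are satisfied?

3

Low-fitness (own payoff 15.9): to d=4.0 gives 29.5 − 7.0×4.0 = 1.5 → no gain ✓; to d=4.6 gives 68.3 − 7.0×4.6 = 36.1 → profitable ✗.
High-fitness (own payoff 68.3 − 0.9×4.6 = 64.16): to d=0 gives 15.9 → no gain ✓; to d=4.0 gives 29.5 − 0.9×4.0 = 25.9 → no gain ✓.
Mid-fitness (own payoff 29.5 − 5.5×4.0 = 7.5): to d=0 gives 15.9 → profitable ✗; to d=4.6 gives 68.3 − 5.5×4.6 = 43 → profitable ✗.
3 of the 6 constraints hold; not an equilibrium.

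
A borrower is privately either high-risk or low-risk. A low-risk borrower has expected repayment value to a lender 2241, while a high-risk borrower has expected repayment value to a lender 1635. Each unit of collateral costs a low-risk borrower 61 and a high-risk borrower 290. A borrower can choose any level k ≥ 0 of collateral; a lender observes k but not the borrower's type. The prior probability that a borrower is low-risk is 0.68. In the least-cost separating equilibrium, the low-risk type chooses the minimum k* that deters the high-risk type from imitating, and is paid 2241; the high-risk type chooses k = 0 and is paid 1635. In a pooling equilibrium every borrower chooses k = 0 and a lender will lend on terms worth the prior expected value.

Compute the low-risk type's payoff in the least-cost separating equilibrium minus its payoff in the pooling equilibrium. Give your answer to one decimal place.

66.5

Least-cost separating signal: k* solves 1635 = 2241 − 290·k*, so k* = (2241 − 1635)/290 ≈ 2.0897.
Low-risk type's separating payoff: 2241 − 61 × k* = 2241 − 61 × (2241 − 1635)/290 = 2241 − 36966/290 ≈ 2113.531.
Pooling payoff: 0.68 × 2241 + 0.32 × 1635 = 2047.08.
Difference: 2113.531 − 2047.08 = 66.451, i.e. 66.5 to one decimal place.
The low-risk type prefers to separate.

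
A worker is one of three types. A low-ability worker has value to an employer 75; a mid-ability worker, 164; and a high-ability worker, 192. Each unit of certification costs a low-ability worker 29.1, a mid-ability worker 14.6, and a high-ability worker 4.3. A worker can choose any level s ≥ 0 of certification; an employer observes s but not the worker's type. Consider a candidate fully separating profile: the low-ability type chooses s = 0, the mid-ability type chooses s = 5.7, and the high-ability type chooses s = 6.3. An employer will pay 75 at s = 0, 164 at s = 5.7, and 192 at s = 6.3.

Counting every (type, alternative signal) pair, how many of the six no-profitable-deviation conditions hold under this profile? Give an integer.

5

Low-ability (own payoff 75): to s=5.7 gives 164 − 29.1×5.7 = -1.87 → no gain ✓; to s=6.3 gives 192 − 29.1×6.3 = 8.67 → no gain ✓.
Mid-ability (own payoff 164 − 14.6×5.7 = 80.78): to s=0 gives 75 → no gain ✓; to s=6.3 gives 192 − 14.6×6.3 = 100.02 → profitable ✗.
High-ability (own payoff 192 − 4.3×6.3 = 164.91): to s=0 gives 75 → no gain ✓; to s=5.7 gives 164 − 4.3×5.7 = 139.49 → no gain ✓.
5 of the 6 constraints hold; not an equilibrium.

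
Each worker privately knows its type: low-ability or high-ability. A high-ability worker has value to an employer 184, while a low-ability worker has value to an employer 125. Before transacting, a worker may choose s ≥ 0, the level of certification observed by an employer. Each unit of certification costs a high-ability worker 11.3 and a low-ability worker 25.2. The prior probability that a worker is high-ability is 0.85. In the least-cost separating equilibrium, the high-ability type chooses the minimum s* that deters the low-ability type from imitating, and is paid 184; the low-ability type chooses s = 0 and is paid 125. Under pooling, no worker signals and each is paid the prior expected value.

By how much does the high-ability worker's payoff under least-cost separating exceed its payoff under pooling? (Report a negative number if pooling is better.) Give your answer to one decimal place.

Least-cost separating signal: s* solves 125 = 184 − 25.2·s*, so s* = (184 − 125)/25.2 ≈ 2.3413.
High-ability type's separating payoff: 184 − 11.3 × s* = 184 − 11.3 × (184 − 125)/25.2 = 184 − 666.7/25.2 ≈ 157.544.
Pooling payoff: 0.85 × 184 + 0.15 × 125 = 175.15.
Difference: 157.544 − 175.15 = -17.606, i.e. -17.6 to one decimal place.
The high-ability type would prefer the pooling outcome.

-17.6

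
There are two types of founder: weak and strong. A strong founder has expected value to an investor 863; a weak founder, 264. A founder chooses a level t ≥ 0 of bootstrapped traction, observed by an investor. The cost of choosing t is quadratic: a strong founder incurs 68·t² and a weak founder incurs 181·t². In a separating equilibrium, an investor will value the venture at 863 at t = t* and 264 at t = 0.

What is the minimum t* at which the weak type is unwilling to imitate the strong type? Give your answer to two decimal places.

1.82

The weak type at t = 0 receives 264; imitating at t* yields 863 − 181·t*².
Indifference: 264 = 863 − 181·t*², so t*² = (863 − 264) / 181 ≈ 3.3094.
t* = √3.3094 ≈ 1.82.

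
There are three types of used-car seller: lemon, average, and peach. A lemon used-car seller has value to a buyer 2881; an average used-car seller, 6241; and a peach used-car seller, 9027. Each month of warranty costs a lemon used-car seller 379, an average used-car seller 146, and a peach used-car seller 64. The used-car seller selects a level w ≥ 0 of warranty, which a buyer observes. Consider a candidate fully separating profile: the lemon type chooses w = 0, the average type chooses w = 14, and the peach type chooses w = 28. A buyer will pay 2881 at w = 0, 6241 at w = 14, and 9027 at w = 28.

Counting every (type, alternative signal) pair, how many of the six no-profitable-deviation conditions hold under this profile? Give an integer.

5

Average (own payoff 6241 − 146×14 = 4197): to w=0 gives 2881 → no gain ✓; to w=28 gives 9027 − 146×28 = 4939 → profitable ✗.
Lemon (own payoff 2881): to w=14 gives 6241 − 379×14 = 935 → no gain ✓; to w=28 gives 9027 − 379×28 = -1585 → no gain ✓.
Peach (own payoff 9027 − 64×28 = 7235): to w=0 gives 2881 → no gain ✓; to w=14 gives 6241 − 64×14 = 5345 → no gain ✓.
5 of the 6 constraints hold; not an equilibrium.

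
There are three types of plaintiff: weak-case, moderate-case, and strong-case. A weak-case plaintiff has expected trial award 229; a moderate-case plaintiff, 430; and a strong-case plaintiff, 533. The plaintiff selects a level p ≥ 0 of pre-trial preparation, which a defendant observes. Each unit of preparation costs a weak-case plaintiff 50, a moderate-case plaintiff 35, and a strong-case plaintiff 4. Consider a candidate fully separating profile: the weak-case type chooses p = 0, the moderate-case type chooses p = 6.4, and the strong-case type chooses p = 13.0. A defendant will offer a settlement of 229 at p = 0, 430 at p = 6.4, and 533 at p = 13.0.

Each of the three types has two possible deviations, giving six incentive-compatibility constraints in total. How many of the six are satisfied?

5

Moderate-case (own payoff 430 − 35×6.4 = 206): to p=0 gives 229 → profitable ✗; to p=13.0 gives 533 − 35×13.0 = 78 → no gain ✓.
Weak-case (own payoff 229): to p=6.4 gives 430 − 50×6.4 = 110 → no gain ✓; to p=13.0 gives 533 − 50×13.0 = -117 → no gain ✓.
Strong-case (own payoff 533 − 4×13.0 = 481): to p=0 gives 229 → no gain ✓; to p=6.4 gives 430 − 4×6.4 = 404.4 → no gain ✓.
5 of the 6 constraints hold; not an equilibrium.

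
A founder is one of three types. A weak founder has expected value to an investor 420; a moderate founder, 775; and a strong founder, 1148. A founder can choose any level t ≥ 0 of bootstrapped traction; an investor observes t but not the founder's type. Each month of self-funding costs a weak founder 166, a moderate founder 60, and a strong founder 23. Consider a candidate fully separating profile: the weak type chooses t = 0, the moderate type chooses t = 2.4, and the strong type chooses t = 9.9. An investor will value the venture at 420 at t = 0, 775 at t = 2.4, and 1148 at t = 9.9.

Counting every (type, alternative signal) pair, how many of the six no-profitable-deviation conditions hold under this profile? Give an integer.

6

Weak (own payoff 420): to t=2.4 gives 775 − 166×2.4 = 376.6 → no gain ✓; to t=9.9 gives 1148 − 166×9.9 = -495.4 → no gain ✓.
Strong (own payoff 1148 − 23×9.9 = 920.3): to t=0 gives 420 → no gain ✓; to t=2.4 gives 775 − 23×2.4 = 719.8 → no gain ✓.
Moderate (own payoff 775 − 60×2.4 = 631): to t=0 gives 420 → no gain ✓; to t=9.9 gives 1148 − 60×9.9 = 554 → no gain ✓.
6 of the 6 constraints hold; this profile is a separating equilibrium.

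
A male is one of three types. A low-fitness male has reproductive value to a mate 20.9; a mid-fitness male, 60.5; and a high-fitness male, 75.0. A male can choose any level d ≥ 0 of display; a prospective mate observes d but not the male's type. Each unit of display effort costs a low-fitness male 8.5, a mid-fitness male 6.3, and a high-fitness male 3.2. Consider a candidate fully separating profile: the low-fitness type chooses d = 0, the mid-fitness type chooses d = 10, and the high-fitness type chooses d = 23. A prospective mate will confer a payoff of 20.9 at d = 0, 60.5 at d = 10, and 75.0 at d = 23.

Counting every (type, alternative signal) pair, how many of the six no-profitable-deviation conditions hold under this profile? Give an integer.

3

High-fitness (own payoff 75.0 − 3.2×23 = 1.4): to d=0 gives 20.9 → profitable ✗; to d=10 gives 60.5 − 3.2×10 = 28.5 → profitable ✗.
Mid-fitness (own payoff 60.5 − 6.3×10 = -2.5): to d=0 gives 20.9 → profitable ✗; to d=23 gives 75.0 − 6.3×23 = -69.9 → no gain ✓.
Low-fitness (own payoff 20.9): to d=10 gives 60.5 − 8.5×10 = -24.5 → no gain ✓; to d=23 gives 75.0 − 8.5×23 = -120.5 → no gain ✓.
3 of the 6 constraints hold; not an equilibrium.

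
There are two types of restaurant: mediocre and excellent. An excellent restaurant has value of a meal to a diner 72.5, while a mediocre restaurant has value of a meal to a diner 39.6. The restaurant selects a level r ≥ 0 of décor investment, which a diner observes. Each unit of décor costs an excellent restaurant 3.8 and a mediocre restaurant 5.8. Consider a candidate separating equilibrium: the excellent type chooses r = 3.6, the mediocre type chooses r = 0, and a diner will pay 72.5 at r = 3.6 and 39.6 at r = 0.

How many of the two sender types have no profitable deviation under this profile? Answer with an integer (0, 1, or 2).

Excellent type: signal → 72.5 − 3.8 × 3.6 = 58.82; deviate to 0 → 39.6. IC holds (58.82 ≥ 39.6).
Mediocre type: stay at 0 → 39.6; mimic → 72.5 − 5.8 × 3.6 = 51.62. IC fails (39.6 < 51.62).
1 of 2 constraints hold, so this profile is not an equilibrium.

1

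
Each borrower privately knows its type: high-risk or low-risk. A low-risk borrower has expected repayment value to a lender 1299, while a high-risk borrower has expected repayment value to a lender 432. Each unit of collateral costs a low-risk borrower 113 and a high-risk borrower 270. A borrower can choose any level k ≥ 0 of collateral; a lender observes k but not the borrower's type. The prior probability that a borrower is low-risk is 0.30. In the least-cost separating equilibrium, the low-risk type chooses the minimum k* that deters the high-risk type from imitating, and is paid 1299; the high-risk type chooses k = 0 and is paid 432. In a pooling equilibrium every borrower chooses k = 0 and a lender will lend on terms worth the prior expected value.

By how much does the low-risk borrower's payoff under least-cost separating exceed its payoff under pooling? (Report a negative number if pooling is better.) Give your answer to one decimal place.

Least-cost separating signal: k* solves 432 = 1299 − 270·k*, so k* = (1299 − 432)/270 ≈ 3.2111.
Low-risk type's separating payoff: 1299 − 113 × k* = 1299 − 113 × (1299 − 432)/270 = 1299 − 97971/270 ≈ 936.144.
Pooling payoff: 0.30 × 1299 + 0.70 × 432 = 692.1.
Difference: 936.144 − 692.1 = 244.044, i.e. 244.0 to one decimal place.
The low-risk type prefers to separate.

244.0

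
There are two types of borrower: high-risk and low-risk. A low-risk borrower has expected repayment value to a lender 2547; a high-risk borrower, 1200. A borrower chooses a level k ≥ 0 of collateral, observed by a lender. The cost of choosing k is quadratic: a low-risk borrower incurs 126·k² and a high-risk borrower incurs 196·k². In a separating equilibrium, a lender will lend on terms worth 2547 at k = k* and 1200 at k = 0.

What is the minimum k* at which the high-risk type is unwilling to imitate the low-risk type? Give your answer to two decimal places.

2.62

The high-risk type at k = 0 receives 1200; imitating at k* yields 2547 − 196·k*².
Indifference: 1200 = 2547 − 196·k*², so k*² = (2547 − 1200) / 196 ≈ 6.8724.
k* = √6.8724 ≈ 2.62.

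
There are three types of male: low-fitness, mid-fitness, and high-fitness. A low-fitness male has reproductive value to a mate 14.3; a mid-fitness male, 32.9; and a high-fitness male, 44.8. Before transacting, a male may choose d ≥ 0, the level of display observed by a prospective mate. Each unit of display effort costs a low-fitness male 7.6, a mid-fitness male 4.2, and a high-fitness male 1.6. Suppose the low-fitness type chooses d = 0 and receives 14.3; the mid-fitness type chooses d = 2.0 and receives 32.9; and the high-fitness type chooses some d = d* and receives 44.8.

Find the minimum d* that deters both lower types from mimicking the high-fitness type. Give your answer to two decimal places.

Mid-fitness type (on-path payoff 32.9 − 4.2×2.0 = 24.5) won't mimic when 24.5 ≥ 44.8 − 4.2·d*, i.e. d* ≥ 4.83.
Low-fitness type (on-path payoff 14.3) won't mimic when 14.3 ≥ 44.8 − 7.6·d*, i.e. d* ≥ 4.01.
Both must hold, so d* = max(4.01, 4.83) = 4.83. The mid-fitness type's constraint binds.

4.83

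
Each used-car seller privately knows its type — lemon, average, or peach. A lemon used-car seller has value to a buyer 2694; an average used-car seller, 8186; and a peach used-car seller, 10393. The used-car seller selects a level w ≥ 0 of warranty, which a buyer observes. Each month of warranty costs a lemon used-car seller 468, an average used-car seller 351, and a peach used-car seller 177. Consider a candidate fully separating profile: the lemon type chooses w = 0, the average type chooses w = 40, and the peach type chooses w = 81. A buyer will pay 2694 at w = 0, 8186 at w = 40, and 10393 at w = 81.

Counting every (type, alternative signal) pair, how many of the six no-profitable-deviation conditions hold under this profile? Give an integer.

Lemon (own payoff 2694): to w=40 gives 8186 − 468×40 = -10534 → no gain ✓; to w=81 gives 10393 − 468×81 = -27515 → no gain ✓.
Peach (own payoff 10393 − 177×81 = -3944): to w=0 gives 2694 → profitable ✗; to w=40 gives 8186 − 177×40 = 1106 → profitable ✗.
Average (own payoff 8186 − 351×40 = -5854): to w=0 gives 2694 → profitable ✗; to w=81 gives 10393 − 351×81 = -18038 → no gain ✓.
3 of the 6 constraints hold; not an equilibrium.

3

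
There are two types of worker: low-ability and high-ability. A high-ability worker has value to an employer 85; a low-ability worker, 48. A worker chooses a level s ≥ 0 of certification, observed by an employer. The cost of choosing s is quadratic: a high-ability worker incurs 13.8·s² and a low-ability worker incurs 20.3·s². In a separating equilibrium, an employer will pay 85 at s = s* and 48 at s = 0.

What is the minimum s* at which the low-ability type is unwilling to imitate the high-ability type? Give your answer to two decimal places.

1.35

The low-ability type at s = 0 receives 48; imitating at s* yields 85 − 20.3·s*².
Indifference: 48 = 85 − 20.3·s*², so s*² = (85 − 48) / 20.3 ≈ 1.8227.
s* = √1.8227 ≈ 1.35.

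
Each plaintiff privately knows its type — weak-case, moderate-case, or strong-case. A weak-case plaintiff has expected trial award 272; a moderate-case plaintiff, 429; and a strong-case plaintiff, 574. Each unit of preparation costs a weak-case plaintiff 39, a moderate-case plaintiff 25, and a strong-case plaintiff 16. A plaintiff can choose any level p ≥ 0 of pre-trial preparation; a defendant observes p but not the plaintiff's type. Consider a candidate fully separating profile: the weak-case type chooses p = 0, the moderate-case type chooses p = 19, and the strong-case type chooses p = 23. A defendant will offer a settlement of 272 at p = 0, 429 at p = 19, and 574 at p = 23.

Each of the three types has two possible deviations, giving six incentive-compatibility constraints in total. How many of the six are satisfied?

3

Strong-case (own payoff 574 − 16×23 = 206): to p=0 gives 272 → profitable ✗; to p=19 gives 429 − 16×19 = 125 → no gain ✓.
Moderate-case (own payoff 429 − 25×19 = -46): to p=0 gives 272 → profitable ✗; to p=23 gives 574 − 25×23 = -1 → profitable ✗.
Weak-case (own payoff 272): to p=19 gives 429 − 39×19 = -312 → no gain ✓; to p=23 gives 574 − 39×23 = -323 → no gain ✓.
3 of the 6 constraints hold; not an equilibrium.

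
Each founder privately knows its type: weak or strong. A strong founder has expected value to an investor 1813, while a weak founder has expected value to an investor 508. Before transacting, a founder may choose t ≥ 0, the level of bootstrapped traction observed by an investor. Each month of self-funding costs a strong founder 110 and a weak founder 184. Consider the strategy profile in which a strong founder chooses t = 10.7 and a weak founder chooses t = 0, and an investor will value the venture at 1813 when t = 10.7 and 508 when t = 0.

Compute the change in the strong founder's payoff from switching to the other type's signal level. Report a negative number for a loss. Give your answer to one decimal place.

-128.0

Playing t = 10.7 the strong founder receives 1813 − 110 × 10.7 = 636.
Deviating to t = 0 yields 508 instead.
Gain from deviating: 508 − 636 = -128.0.
The gain is negative, so the strong type's incentive-compatibility constraint is satisfied.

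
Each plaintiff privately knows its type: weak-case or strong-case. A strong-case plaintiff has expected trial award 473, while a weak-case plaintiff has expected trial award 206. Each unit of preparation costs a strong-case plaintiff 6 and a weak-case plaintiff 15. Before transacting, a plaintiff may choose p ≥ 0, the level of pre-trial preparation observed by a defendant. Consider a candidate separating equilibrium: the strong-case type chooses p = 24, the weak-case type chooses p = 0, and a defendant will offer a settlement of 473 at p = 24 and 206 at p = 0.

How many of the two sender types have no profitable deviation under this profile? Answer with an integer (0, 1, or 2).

Weak-case type: stay at 0 → 206; mimic → 473 − 15 × 24 = 113. IC holds (206 ≥ 113).
Strong-case type: signal → 473 − 6 × 24 = 329; deviate to 0 → 206. IC holds (329 ≥ 206).
2 of 2 constraints hold, so this is a separating equilibrium.

2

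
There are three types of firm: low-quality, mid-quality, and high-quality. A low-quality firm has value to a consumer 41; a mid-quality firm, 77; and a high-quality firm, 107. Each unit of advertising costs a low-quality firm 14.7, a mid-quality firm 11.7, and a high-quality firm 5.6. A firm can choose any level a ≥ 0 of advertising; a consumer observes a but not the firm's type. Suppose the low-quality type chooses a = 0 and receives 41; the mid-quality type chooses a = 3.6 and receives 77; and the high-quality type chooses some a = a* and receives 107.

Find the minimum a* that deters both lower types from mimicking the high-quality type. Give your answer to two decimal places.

Mid-quality type (on-path payoff 77 − 11.7×3.6 = 34.88) won't mimic when 34.88 ≥ 107 − 11.7·a*, i.e. a* ≥ 6.16.
Low-quality type (on-path payoff 41) won't mimic when 41 ≥ 107 − 14.7·a*, i.e. a* ≥ 4.49.
Both must hold, so a* = max(4.49, 6.16) = 6.16. The mid-quality type's constraint binds.

6.16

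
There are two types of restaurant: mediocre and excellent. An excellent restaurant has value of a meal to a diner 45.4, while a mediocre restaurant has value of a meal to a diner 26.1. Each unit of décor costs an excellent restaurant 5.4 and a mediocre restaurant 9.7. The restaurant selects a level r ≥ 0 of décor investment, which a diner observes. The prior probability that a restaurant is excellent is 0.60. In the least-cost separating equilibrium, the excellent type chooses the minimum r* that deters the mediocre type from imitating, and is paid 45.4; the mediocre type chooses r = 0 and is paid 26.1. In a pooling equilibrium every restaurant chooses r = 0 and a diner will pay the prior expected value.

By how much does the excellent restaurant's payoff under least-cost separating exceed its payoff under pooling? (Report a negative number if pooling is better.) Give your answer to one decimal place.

-3.0

Least-cost separating signal: r* solves 26.1 = 45.4 − 9.7·r*, so r* = (45.4 − 26.1)/9.7 ≈ 1.9897.
Excellent type's separating payoff: 45.4 − 5.4 × r* = 45.4 − 5.4 × (45.4 − 26.1)/9.7 = 45.4 − 104.22/9.7 ≈ 34.656.
Pooling payoff: 0.60 × 45.4 + 0.40 × 26.1 = 37.68.
Difference: 34.656 − 37.68 = -3.024, i.e. -3.0 to one decimal place.
The excellent type would prefer the pooling outcome.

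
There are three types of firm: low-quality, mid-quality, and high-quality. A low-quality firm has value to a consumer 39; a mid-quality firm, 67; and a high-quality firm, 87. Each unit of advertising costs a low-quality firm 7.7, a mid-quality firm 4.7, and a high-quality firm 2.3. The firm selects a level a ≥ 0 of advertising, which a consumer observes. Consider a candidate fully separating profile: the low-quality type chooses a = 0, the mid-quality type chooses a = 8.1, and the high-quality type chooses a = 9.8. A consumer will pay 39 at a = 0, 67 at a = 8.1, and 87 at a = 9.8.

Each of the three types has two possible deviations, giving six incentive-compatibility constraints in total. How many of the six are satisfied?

Mid-quality (own payoff 67 − 4.7×8.1 = 28.93): to a=0 gives 39 → profitable ✗; to a=9.8 gives 87 − 4.7×9.8 = 40.94 → profitable ✗.
High-quality (own payoff 87 − 2.3×9.8 = 64.46): to a=0 gives 39 → no gain ✓; to a=8.1 gives 67 − 2.3×8.1 = 48.37 → no gain ✓.
Low-quality (own payoff 39): to a=8.1 gives 67 − 7.7×8.1 = 4.63 → no gain ✓; to a=9.8 gives 87 − 7.7×9.8 = 11.54 → no gain ✓.
4 of the 6 constraints hold; not an equilibrium.

4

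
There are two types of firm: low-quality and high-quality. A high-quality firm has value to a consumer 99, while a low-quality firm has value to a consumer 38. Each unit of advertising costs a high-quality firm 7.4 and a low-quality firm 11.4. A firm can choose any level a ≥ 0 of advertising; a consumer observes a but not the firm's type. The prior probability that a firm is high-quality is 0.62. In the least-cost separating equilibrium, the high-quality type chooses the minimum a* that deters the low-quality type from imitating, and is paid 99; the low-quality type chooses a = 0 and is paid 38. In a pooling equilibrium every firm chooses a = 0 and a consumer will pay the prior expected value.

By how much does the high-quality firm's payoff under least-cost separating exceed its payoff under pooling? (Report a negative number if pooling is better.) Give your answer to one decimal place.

-16.4

Least-cost separating signal: a* solves 38 = 99 − 11.4·a*, so a* = (99 − 38)/11.4 ≈ 5.3509.
High-quality type's separating payoff: 99 − 7.4 × a* = 99 − 7.4 × (99 − 38)/11.4 = 99 − 451.4/11.4 ≈ 59.404.
Pooling payoff: 0.62 × 99 + 0.38 × 38 = 75.82.
Difference: 59.404 − 75.82 = -16.416, i.e. -16.4 to one decimal place.
The high-quality type would prefer the pooling outcome.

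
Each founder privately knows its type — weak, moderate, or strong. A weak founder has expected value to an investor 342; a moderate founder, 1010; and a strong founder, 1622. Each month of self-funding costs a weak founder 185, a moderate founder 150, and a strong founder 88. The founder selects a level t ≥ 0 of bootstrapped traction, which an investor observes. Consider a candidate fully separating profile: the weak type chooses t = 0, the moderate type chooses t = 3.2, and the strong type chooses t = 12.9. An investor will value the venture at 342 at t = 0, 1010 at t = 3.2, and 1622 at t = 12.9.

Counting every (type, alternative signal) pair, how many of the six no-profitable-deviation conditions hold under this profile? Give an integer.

Moderate (own payoff 1010 − 150×3.2 = 530): to t=0 gives 342 → no gain ✓; to t=12.9 gives 1622 − 150×12.9 = -313 → no gain ✓.
Strong (own payoff 1622 − 88×12.9 = 486.8): to t=0 gives 342 → no gain ✓; to t=3.2 gives 1010 − 88×3.2 = 728.4 → profitable ✗.
Weak (own payoff 342): to t=3.2 gives 1010 − 185×3.2 = 418 → profitable ✗; to t=12.9 gives 1622 − 185×12.9 = -764.5 → no gain ✓.
4 of the 6 constraints hold; not an equilibrium.

4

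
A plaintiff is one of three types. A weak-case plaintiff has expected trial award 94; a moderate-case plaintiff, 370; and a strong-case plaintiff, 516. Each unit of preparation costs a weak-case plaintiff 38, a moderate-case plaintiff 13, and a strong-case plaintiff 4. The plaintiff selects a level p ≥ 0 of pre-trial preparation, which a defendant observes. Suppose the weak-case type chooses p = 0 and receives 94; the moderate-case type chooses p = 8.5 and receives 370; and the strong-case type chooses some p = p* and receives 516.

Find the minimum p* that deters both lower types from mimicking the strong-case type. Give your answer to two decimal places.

Weak-case type (on-path payoff 94) won't mimic when 94 ≥ 516 − 38·p*, i.e. p* ≥ 11.11.
Moderate-case type (on-path payoff 370 − 13×8.5 = 259.5) won't mimic when 259.5 ≥ 516 − 13·p*, i.e. p* ≥ 19.73.
Both must hold, so p* = max(11.11, 19.73) = 19.73. The moderate-case type's constraint binds.

19.73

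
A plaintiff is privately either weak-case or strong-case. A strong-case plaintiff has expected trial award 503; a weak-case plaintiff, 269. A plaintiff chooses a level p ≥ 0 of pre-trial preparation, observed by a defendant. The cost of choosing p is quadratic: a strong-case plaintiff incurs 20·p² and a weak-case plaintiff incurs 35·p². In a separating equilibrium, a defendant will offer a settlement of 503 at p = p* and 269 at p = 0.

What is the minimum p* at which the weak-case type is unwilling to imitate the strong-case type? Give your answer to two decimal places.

The weak-case type at p = 0 receives 269; imitating at p* yields 503 − 35·p*².
Indifference: 269 = 503 − 35·p*², so p*² = (503 − 269) / 35 ≈ 6.6857.
p* = √6.6857 ≈ 2.59.

2.59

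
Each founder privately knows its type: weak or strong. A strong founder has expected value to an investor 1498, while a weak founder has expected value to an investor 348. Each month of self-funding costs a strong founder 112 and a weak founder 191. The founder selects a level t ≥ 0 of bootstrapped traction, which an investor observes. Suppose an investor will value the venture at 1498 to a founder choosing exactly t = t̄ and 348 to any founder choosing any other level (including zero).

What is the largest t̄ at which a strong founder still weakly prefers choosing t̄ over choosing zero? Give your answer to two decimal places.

10.27

Choosing t̄ yields the strong type 1498 − 112·t̄; choosing zero yields 348.
The strong type is indifferent at 1498 − 112·t̄ = 348, i.e. t̄ = (1498 − 348) / 112 ≈ 10.27.
For any t̄ above 10.27 the strong type would rather pool at zero, so separation collapses.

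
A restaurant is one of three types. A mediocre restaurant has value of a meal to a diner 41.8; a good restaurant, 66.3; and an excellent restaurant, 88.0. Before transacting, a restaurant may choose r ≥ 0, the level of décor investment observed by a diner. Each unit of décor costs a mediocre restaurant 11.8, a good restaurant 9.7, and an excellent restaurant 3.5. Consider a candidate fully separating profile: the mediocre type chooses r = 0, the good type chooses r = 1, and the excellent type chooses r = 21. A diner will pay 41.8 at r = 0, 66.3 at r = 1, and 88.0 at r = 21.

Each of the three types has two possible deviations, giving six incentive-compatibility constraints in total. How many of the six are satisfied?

3

Good (own payoff 66.3 − 9.7×1 = 56.6): to r=0 gives 41.8 → no gain ✓; to r=21 gives 88.0 − 9.7×21 = -115.7 → no gain ✓.
Excellent (own payoff 88.0 − 3.5×21 = 14.5): to r=0 gives 41.8 → profitable ✗; to r=1 gives 66.3 − 3.5×1 = 62.8 → profitable ✗.
Mediocre (own payoff 41.8): to r=1 gives 66.3 − 11.8×1 = 54.5 → profitable ✗; to r=21 gives 88.0 − 11.8×21 = -159.8 → no gain ✓.
3 of the 6 constraints hold; not an equilibrium.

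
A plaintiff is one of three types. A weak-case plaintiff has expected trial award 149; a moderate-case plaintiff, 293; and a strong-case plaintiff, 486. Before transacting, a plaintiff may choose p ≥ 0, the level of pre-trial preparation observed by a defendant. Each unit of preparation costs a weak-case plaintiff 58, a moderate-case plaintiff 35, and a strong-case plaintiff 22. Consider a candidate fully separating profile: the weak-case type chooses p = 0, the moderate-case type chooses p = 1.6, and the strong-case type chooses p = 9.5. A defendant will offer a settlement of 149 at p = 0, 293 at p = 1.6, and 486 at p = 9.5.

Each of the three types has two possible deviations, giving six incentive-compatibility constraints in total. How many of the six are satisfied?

Weak-case (own payoff 149): to p=1.6 gives 293 − 58×1.6 = 200.2 → profitable ✗; to p=9.5 gives 486 − 58×9.5 = -65 → no gain ✓.
Strong-case (own payoff 486 − 22×9.5 = 277): to p=0 gives 149 → no gain ✓; to p=1.6 gives 293 − 22×1.6 = 257.8 → no gain ✓.
Moderate-case (own payoff 293 − 35×1.6 = 237): to p=0 gives 149 → no gain ✓; to p=9.5 gives 486 − 35×9.5 = 153.5 → no gain ✓.
5 of the 6 constraints hold; not an equilibrium.

5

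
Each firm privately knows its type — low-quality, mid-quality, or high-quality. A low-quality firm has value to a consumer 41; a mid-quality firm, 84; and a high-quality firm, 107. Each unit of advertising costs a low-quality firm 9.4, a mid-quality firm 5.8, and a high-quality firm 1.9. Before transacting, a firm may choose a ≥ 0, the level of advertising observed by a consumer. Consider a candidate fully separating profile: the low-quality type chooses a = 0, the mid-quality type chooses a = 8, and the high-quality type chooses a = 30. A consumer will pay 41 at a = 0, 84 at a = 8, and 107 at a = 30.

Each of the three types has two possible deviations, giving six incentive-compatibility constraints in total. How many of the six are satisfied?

High-quality (own payoff 107 − 1.9×30 = 50): to a=0 gives 41 → no gain ✓; to a=8 gives 84 − 1.9×8 = 68.8 → profitable ✗.
Low-quality (own payoff 41): to a=8 gives 84 − 9.4×8 = 8.8 → no gain ✓; to a=30 gives 107 − 9.4×30 = -175 → no gain ✓.
Mid-quality (own payoff 84 − 5.8×8 = 37.6): to a=0 gives 41 → profitable ✗; to a=30 gives 107 − 5.8×30 = -67 → no gain ✓.
4 of the 6 constraints hold; not an equilibrium.

4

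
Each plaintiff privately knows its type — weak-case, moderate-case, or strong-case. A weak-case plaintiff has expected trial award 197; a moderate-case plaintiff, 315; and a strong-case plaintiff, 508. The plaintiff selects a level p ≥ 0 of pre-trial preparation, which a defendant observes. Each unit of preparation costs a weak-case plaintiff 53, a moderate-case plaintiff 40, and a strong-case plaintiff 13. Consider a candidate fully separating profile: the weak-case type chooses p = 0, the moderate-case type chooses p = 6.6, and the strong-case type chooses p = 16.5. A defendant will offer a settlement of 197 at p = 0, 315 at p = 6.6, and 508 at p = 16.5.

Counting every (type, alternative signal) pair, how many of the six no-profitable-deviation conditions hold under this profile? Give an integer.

Strong-case (own payoff 508 − 13×16.5 = 293.5): to p=0 gives 197 → no gain ✓; to p=6.6 gives 315 − 13×6.6 = 229.2 → no gain ✓.
Moderate-case (own payoff 315 − 40×6.6 = 51): to p=0 gives 197 → profitable ✗; to p=16.5 gives 508 − 40×16.5 = -152 → no gain ✓.
Weak-case (own payoff 197): to p=6.6 gives 315 − 53×6.6 = -34.8 → no gain ✓; to p=16.5 gives 508 − 53×16.5 = -366.5 → no gain ✓.
5 of the 6 constraints hold; not an equilibrium.

5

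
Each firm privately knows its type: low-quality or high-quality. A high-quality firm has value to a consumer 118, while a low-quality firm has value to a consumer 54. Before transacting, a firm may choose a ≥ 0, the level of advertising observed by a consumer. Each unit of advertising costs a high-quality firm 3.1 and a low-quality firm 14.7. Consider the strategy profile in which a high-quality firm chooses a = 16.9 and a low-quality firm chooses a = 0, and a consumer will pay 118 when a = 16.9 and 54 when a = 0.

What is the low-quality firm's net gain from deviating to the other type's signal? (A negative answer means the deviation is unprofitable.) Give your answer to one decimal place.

Playing a = 0 the low-quality firm receives 54.
Deviating to a = 16.9 brings payment 118 at cost 14.7 × 16.9 = 248.43, netting -130.43.
Gain from deviating: -130.43 − 54 = -184.43, i.e. -184.4 to one decimal place.
The gain is negative, so the low-quality type's incentive-compatibility constraint is satisfied.

-184.4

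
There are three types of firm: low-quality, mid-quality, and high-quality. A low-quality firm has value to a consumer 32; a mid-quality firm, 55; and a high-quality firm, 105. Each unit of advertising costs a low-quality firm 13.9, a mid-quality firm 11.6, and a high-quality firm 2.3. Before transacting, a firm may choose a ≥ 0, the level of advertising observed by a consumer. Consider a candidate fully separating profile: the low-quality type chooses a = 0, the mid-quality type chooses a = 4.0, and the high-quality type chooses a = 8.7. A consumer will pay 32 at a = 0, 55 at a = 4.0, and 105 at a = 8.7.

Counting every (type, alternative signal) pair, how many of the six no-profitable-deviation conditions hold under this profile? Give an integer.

5

High-quality (own payoff 105 − 2.3×8.7 = 84.99): to a=0 gives 32 → no gain ✓; to a=4.0 gives 55 − 2.3×4.0 = 45.8 → no gain ✓.
Low-quality (own payoff 32): to a=4.0 gives 55 − 13.9×4.0 = -0.6 → no gain ✓; to a=8.7 gives 105 − 13.9×8.7 = -15.93 → no gain ✓.
Mid-quality (own payoff 55 − 11.6×4.0 = 8.6): to a=0 gives 32 → profitable ✗; to a=8.7 gives 105 − 11.6×8.7 = 4.08 → no gain ✓.
5 of the 6 constraints hold; not an equilibrium.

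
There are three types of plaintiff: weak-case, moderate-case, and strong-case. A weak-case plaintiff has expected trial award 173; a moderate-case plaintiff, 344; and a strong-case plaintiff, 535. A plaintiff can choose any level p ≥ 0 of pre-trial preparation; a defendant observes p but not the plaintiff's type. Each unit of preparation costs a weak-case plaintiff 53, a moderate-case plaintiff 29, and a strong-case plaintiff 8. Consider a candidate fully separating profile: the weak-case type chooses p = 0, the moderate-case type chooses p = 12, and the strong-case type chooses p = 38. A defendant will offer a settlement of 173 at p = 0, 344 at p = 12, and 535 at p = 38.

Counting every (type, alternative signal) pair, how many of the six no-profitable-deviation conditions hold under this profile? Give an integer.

Moderate-case (own payoff 344 − 29×12 = -4): to p=0 gives 173 → profitable ✗; to p=38 gives 535 − 29×38 = -567 → no gain ✓.
Strong-case (own payoff 535 − 8×38 = 231): to p=0 gives 173 → no gain ✓; to p=12 gives 344 − 8×12 = 248 → profitable ✗.
Weak-case (own payoff 173): to p=12 gives 344 − 53×12 = -292 → no gain ✓; to p=38 gives 535 − 53×38 = -1479 → no gain ✓.
4 of the 6 constraints hold; not an equilibrium.

4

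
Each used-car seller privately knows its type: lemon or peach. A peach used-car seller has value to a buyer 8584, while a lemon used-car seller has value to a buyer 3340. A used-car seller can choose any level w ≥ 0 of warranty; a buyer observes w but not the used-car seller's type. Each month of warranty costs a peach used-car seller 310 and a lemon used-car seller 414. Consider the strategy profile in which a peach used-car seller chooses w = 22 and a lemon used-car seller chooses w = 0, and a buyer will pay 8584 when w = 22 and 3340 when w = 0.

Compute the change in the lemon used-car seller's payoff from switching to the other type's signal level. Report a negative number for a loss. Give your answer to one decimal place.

-3864.0

Playing w = 0 the lemon used-car seller receives 3340.
Deviating to w = 22 brings payment 8584 at cost 414 × 22 = 9108, netting -524.
Gain from deviating: -524 − 3340 = -3864.0.
The gain is negative, so the lemon type's incentive-compatibility constraint is satisfied.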